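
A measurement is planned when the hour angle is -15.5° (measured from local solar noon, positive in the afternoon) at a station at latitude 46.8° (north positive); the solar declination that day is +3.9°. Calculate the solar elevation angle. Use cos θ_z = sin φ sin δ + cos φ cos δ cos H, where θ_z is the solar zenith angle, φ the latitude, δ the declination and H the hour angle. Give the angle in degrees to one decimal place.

45.0°

cos θ_z = sin φ sin δ + cos φ cos δ cos H = (0.7290)(0.0680) + (0.6845)(0.9977)(0.9636) = 0.7076.
θ_z = arccos(0.7076) = 44.96°, so the elevation is 90° − 44.96° = 45.04°.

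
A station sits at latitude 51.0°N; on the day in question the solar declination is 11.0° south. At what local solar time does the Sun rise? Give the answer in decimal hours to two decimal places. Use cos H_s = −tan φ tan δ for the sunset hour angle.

6.93 h

−tan φ tan δ = −(1.2349)(-0.1944) = 0.2401; H_s = arccos(0.2401) = 76.11°.
Sunrise is at 12 − H_s/15 = 12 − 5.074 = 6.926 h local solar time.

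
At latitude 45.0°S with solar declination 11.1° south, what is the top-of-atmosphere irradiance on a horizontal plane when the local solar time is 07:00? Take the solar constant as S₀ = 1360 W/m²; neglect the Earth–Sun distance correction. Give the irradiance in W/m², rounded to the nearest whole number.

Hour angle H = 15° × (7 − 12) = -75.00°.
cos θ_z = sin φ sin δ + cos φ cos δ cos H = (-0.7071)(-0.1925) + (0.7071)(0.9813)(0.2588) = 0.3157.
Top-of-atmosphere irradiance = S₀ cos θ_z = 1360 × 0.3157 = 429.35 W/m².

429 W/m²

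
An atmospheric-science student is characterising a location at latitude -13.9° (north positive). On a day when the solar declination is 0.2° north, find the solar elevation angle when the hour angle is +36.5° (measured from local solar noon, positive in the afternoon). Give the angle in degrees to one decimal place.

With φ = -13.9°, δ = 0.2°, H = 36.50°: sin φ sin δ = -0.0008, cos φ cos δ cos H = 0.7803, so cos θ_z = 0.7795.
θ_z = arccos(0.7795) = 38.79°, so the elevation is 90° − 38.79° = 51.21°.

51.2°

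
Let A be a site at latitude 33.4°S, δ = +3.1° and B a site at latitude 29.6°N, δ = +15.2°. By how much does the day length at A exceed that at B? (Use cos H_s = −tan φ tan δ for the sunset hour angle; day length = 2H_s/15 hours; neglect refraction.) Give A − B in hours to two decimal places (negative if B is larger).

A: H_s = arccos(−tan -33.4° · tan 3.1°) = 87.95°, so 2H_s/15 = 11.7267 h.
B: H_s = arccos(−tan 29.6° · tan 15.2°) = 98.88°, so 2H_s/15 = 13.1840 h.
A − B = 11.7267 − 13.1840 = -1.4573 h.

-1.46 h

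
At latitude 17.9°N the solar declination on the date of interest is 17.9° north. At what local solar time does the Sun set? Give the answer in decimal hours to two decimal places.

18.40 h

The sunset hour angle satisfies cos H_s = −tan φ tan δ = -0.1043, giving H_s = 95.99°.
Sunset is at 12 + H_s/15 = 12 + 6.399 = 18.399 h local solar time.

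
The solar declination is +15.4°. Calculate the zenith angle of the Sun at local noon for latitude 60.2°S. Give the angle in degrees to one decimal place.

At local solar noon the hour angle is zero, so the zenith angle is |φ − δ| = |-60.2° − (15.4°)| = 75.6°.

75.6°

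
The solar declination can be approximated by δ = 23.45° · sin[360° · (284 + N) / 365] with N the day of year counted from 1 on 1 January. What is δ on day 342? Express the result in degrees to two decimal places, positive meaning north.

360 × (284 + 342) / 365 = 617.425°; sin(617.425°) = -0.9760.
δ = 23.45 × -0.9760 = -22.887° ≈ -22.89°.

-22.89°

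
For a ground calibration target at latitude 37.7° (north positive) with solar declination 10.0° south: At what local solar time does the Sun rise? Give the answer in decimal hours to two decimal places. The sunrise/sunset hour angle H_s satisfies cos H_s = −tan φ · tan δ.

6.52 h

cos H_s = −tan(37.7°) · tan(-10.0°) = 0.1363, so H_s = arccos(0.1363) = 82.17°.
Sunrise is at 12 − H_s/15 = 12 − 5.478 = 6.522 h local solar time.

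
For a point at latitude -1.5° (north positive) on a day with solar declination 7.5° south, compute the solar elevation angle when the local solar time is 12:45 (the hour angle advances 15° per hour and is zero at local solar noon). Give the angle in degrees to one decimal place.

77.3°

Hour angle H = 15° × (12.75 − 12) = 11.25°.
cos θ_z = sin(-1.5°) sin(-7.5°) + cos(-1.5°) cos(-7.5°) cos(11.25°) = 0.0034 + 0.9721 = 0.9755.
θ_z = arccos(0.9755) = 12.71°, so the elevation is 90° − 12.71° = 77.29°.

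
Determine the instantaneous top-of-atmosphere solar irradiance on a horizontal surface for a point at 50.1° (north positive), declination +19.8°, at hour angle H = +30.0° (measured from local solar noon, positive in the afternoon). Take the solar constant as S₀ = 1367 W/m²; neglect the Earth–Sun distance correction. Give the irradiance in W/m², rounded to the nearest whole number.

cos θ_z = sin φ sin δ + cos φ cos δ cos H = (0.7672)(0.3387) + (0.6414)(0.9409)(0.8660) = 0.7825.
Top-of-atmosphere irradiance = S₀ cos θ_z = 1367 × 0.7825 = 1069.68 W/m².

1070 W/m²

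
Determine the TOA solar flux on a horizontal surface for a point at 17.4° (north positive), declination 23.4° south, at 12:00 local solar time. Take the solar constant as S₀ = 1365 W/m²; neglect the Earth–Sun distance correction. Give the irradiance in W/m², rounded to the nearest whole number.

Hour angle H = 15° × (12 − 12) = 0.00°.
With φ = 17.4°, δ = -23.4°, H = 0.00°: sin φ sin δ = -0.1188, cos φ cos δ cos H = 0.8758, so cos θ_z = 0.7570.
Top-of-atmosphere irradiance = S₀ cos θ_z = 1365 × 0.7570 = 1033.31 W/m².

1033 W/m²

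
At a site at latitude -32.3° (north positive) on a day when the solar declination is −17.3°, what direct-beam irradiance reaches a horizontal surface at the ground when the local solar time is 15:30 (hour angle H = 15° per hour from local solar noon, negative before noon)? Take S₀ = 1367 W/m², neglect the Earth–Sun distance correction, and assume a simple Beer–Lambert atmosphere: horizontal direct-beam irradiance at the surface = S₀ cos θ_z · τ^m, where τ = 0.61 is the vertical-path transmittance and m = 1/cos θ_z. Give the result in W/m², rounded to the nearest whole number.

Hour angle H = 15° × (15.5 − 12) = 52.50°.
With φ = -32.3°, δ = -17.3°, H = 52.50°: sin φ sin δ = 0.1589, cos φ cos δ cos H = 0.4913, so cos θ_z = 0.6502.
Air mass m = 1/cos θ_z = 1/0.6502 = 1.538; τ^m = 0.61^1.538 = 0.4676.
Surface direct beam = 1367 × 0.6502 × 0.4676 = 415.61 W/m².

416 W/m²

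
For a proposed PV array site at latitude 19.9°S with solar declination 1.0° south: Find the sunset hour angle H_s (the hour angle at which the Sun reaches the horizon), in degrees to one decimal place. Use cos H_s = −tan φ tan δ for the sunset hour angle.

90.4°

cos H_s = −tan(-19.9°) · tan(-1.0°) = -0.0063, so H_s = arccos(-0.0063) = 90.36°.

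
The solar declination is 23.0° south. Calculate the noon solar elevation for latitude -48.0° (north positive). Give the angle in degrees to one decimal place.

65.0°

At local solar noon the hour angle is zero, so the elevation is 90° − |φ − δ| = 90° − |-48.0° − (-23.0°)| = 90° − 25.0° = 65.0°.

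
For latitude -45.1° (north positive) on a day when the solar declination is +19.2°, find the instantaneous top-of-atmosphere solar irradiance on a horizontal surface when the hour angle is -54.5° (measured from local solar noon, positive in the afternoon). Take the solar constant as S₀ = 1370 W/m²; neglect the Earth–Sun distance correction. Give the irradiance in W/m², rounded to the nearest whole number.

cos θ_z = sin φ sin δ + cos φ cos δ cos H = (-0.7083)(0.3289) + (0.7059)(0.9444)(0.5807) = 0.1542.
Top-of-atmosphere irradiance = S₀ cos θ_z = 1370 × 0.1542 = 211.25 W/m².

211 W/m²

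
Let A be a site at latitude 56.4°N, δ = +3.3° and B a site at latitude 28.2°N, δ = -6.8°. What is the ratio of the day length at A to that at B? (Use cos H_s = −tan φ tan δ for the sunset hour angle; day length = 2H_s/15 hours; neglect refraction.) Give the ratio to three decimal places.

1.100

A: H_s = arccos(−tan 56.4° · tan 3.3°) = 94.98°, so 2H_s/15 = 12.6640 h.
B: H_s = arccos(−tan 28.2° · tan -6.8°) = 86.33°, so 2H_s/15 = 11.5107 h.
Ratio A/B = 12.6640 / 11.5107 = 1.1002.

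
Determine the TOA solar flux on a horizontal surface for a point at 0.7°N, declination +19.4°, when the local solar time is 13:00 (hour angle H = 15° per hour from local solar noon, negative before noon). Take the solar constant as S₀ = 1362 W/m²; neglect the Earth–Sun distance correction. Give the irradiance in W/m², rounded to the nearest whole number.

Hour angle H = 15° × (13 − 12) = 15.00°.
With φ = 0.7°, δ = 19.4°, H = 15.00°: sin φ sin δ = 0.0041, cos φ cos δ cos H = 0.9110, so cos θ_z = 0.9151.
Top-of-atmosphere irradiance = S₀ cos θ_z = 1362 × 0.9151 = 1246.37 W/m².

1246 W/m²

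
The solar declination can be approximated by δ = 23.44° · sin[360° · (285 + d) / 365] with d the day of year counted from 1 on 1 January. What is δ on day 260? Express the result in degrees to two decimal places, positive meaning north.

+1.01°

360 × (285 + 260) / 365 = 537.534°; sin(537.534°) = 0.0430.
δ = 23.44 × 0.0430 = 1.008° ≈ +1.01°.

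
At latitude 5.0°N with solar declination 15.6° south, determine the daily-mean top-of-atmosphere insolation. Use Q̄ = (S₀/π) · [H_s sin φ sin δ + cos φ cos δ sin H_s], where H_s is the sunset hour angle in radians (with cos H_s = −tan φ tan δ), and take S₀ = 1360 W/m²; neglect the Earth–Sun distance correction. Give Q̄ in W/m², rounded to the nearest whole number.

−tan φ tan δ = −(0.0875)(-0.2792) = 0.0244; H_s = arccos(0.0244) = 88.60°. In radians, H_s = 1.5464.
H_s sin φ sin δ = 1.5464 × 0.0872 × -0.2689 = -0.0363.
cos φ cos δ sin H_s = 0.9962 × 0.9632 × 0.9997 = 0.9593.
Q̄ = (1360/π) × (-0.0363 + 0.9593) = 432.90 × 0.9230 = 399.57 W/m².

400 W/m²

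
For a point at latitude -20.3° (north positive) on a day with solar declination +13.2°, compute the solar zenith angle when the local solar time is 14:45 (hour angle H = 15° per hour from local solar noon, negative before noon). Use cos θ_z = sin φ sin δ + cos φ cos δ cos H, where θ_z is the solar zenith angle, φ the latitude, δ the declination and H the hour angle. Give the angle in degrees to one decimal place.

Hour angle H = 15° × (14.75 − 12) = 41.25°.
With φ = -20.3°, δ = 13.2°, H = 41.25°: sin φ sin δ = -0.0792, cos φ cos δ cos H = 0.6865, so cos θ_z = 0.6073.
θ_z = arccos(0.6073) = 52.61°.

52.6°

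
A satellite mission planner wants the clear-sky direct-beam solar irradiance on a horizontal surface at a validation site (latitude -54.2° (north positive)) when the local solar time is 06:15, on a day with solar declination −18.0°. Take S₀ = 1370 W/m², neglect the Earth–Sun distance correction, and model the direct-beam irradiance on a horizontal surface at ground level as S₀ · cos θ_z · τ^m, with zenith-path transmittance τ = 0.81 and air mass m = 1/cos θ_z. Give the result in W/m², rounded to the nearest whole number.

189 W/m²

Hour angle H = 15° × (6.25 − 12) = -86.25°.
cos θ_z = sin(-54.2°) sin(-18.0°) + cos(-54.2°) cos(-18.0°) cos(-86.25°) = 0.2506 + 0.0364 = 0.2870.
Air mass m = 1/cos θ_z = 1/0.2870 = 3.484; τ^m = 0.81^3.484 = 0.4799.
Surface direct beam = 1370 × 0.2870 × 0.4799 = 188.69 W/m².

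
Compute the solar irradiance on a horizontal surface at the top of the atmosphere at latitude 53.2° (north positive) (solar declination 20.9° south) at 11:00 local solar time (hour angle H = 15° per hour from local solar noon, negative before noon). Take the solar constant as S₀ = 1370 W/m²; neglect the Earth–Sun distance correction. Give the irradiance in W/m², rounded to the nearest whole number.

Hour angle H = 15° × (11 − 12) = -15.00°.
cos θ_z = sin φ sin δ + cos φ cos δ cos H = (0.8007)(-0.3567) + (0.5990)(0.9342)(0.9659) = 0.2549.
Top-of-atmosphere irradiance = S₀ cos θ_z = 1370 × 0.2549 = 349.21 W/m².

349 W/m²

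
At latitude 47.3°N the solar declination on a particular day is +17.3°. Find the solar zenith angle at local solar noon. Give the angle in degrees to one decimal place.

At local solar noon the hour angle is zero, so the zenith angle is |φ − δ| = |47.3° − (17.3°)| = 30.0°.

30.0°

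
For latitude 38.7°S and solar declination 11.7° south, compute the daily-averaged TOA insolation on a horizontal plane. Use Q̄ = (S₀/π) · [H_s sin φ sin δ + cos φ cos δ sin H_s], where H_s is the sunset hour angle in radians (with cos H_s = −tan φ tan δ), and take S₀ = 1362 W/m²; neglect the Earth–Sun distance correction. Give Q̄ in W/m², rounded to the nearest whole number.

422 W/m²

The sunset hour angle satisfies cos H_s = −tan φ tan δ = -0.1659, giving H_s = 99.55°. In radians, H_s = 1.7375.
H_s sin φ sin δ = 1.7375 × -0.6252 × -0.2028 = 0.2203.
cos φ cos δ sin H_s = 0.7804 × 0.9792 × 0.9861 = 0.7535.
Q̄ = (1362/π) × (0.2203 + 0.7535) = 433.54 × 0.9738 = 422.18 W/m².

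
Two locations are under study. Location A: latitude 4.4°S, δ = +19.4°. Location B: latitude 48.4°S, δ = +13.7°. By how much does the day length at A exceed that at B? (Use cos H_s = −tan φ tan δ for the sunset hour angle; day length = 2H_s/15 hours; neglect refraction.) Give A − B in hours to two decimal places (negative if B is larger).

A: H_s = arccos(−tan -4.4° · tan 19.4°) = 88.45°, so 2H_s/15 = 11.7933 h.
B: H_s = arccos(−tan -48.4° · tan 13.7°) = 74.06°, so 2H_s/15 = 9.8747 h.
A − B = 11.7933 − 9.8747 = 1.9186 h.

+1.92 h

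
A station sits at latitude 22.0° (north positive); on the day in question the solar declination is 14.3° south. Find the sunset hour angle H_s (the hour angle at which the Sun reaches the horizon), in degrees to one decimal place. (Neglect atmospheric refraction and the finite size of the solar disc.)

84.1°

The sunset hour angle satisfies cos H_s = −tan φ tan δ = 0.1030, giving H_s = 84.09°.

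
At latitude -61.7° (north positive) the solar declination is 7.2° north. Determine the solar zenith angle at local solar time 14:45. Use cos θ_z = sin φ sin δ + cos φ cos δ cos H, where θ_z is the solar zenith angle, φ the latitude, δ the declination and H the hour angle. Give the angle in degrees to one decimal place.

Hour angle H = 15° × (14.75 − 12) = 41.25°.
cos θ_z = sin(-61.7°) sin(7.2°) + cos(-61.7°) cos(7.2°) cos(41.25°) = -0.1104 + 0.3536 = 0.2432.
θ_z = arccos(0.2432) = 75.92°.

75.9°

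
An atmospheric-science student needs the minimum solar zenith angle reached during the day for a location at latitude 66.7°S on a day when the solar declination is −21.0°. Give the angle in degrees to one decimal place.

45.7°

At local solar noon the hour angle is zero, so the zenith angle is |φ − δ| = |-66.7° − (-21.0°)| = 45.7°.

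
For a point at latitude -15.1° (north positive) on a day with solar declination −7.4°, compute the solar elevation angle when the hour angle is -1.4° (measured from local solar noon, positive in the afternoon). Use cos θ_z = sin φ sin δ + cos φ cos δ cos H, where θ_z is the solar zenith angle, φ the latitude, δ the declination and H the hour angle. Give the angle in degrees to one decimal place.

82.2°

cos θ_z = sin φ sin δ + cos φ cos δ cos H = (-0.2605)(-0.1288) + (0.9655)(0.9917)(0.9997) = 0.9908.
θ_z = arccos(0.9908) = 7.78°, so the elevation is 90° − 7.78° = 82.22°.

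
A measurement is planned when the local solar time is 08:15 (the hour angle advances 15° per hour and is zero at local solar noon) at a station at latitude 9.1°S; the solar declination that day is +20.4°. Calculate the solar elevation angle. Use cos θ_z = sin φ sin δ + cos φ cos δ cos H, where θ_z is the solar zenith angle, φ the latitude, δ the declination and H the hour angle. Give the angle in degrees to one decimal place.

Hour angle H = 15° × (8.25 − 12) = -56.25°.
cos θ_z = sin(-9.1°) sin(20.4°) + cos(-9.1°) cos(20.4°) cos(-56.25°) = -0.0551 + 0.5142 = 0.4591.
θ_z = arccos(0.4591) = 62.67°, so the elevation is 90° − 62.67° = 27.33°.

27.3°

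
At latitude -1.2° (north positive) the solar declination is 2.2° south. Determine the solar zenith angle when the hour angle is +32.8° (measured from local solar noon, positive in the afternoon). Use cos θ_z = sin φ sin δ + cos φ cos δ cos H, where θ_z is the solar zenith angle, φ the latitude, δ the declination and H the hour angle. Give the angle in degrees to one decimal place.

32.8°

With φ = -1.2°, δ = -2.2°, H = 32.80°: sin φ sin δ = 0.0008, cos φ cos δ cos H = 0.8398, so cos θ_z = 0.8406.
θ_z = arccos(0.8406) = 32.80°.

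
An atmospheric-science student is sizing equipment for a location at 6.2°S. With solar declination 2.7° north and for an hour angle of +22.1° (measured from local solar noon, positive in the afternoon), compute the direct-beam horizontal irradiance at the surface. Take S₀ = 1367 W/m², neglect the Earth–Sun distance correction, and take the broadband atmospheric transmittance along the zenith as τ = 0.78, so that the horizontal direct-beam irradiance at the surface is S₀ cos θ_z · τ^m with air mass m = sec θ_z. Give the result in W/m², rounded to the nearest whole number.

With φ = -6.2°, δ = 2.7°, H = 22.10°: sin φ sin δ = -0.0051, cos φ cos δ cos H = 0.9201, so cos θ_z = 0.9150.
Air mass m = 1/cos θ_z = 1/0.9150 = 1.093; τ^m = 0.78^1.093 = 0.7622.
Surface direct beam = 1367 × 0.9150 × 0.7622 = 953.36 W/m².

953 W/m²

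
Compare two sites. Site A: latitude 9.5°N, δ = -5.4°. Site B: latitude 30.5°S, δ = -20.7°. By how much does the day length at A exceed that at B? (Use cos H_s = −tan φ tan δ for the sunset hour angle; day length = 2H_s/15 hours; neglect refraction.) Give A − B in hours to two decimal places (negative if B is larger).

A: H_s = arccos(−tan 9.5° · tan -5.4°) = 89.09°, so 2H_s/15 = 11.8787 h.
B: H_s = arccos(−tan -30.5° · tan -20.7°) = 102.86°, so 2H_s/15 = 13.7147 h.
A − B = 11.8787 − 13.7147 = -1.8360 h.

-1.84 h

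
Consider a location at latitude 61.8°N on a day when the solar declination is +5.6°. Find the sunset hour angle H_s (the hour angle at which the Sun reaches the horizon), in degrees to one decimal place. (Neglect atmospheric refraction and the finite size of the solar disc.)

100.5°

cos H_s = −tan(61.8°) · tan(5.6°) = -0.1829, so H_s = arccos(-0.1829) = 100.54°.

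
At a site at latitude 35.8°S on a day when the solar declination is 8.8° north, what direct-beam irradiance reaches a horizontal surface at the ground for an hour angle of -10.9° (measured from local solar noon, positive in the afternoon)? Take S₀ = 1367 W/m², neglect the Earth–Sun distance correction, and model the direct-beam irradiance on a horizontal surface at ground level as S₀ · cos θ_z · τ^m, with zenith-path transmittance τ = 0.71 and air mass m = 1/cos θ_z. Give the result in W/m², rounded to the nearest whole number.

584 W/m²

With φ = -35.8°, δ = 8.8°, H = -10.90°: sin φ sin δ = -0.0895, cos φ cos δ cos H = 0.7871, so cos θ_z = 0.6976.
Air mass m = 1/cos θ_z = 1/0.6976 = 1.433; τ^m = 0.71^1.433 = 0.6121.
Surface direct beam = 1367 × 0.6976 × 0.6121 = 583.71 W/m².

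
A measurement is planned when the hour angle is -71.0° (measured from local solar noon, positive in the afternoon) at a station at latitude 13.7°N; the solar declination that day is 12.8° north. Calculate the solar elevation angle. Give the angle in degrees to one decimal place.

cos θ_z = sin φ sin δ + cos φ cos δ cos H = (0.2368)(0.2215) + (0.9715)(0.9751)(0.3256) = 0.3609.
θ_z = arccos(0.3609) = 68.84°, so the elevation is 90° − 68.84° = 21.16°.

21.2°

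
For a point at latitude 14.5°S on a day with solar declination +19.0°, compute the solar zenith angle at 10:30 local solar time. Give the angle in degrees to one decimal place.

Hour angle H = 15° × (10.5 − 12) = -22.50°.
With φ = -14.5°, δ = 19.0°, H = -22.50°: sin φ sin δ = -0.0815, cos φ cos δ cos H = 0.8457, so cos θ_z = 0.7642.
θ_z = arccos(0.7642) = 40.16°.

40.2°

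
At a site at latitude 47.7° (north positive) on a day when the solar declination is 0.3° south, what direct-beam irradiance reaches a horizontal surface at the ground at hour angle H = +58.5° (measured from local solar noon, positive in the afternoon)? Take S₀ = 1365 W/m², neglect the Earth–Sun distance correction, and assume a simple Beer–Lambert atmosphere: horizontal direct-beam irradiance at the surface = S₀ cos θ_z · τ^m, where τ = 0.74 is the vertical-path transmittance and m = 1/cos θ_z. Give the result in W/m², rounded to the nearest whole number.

200 W/m²

cos θ_z = sin(47.7°) sin(-0.3°) + cos(47.7°) cos(-0.3°) cos(58.50°) = -0.0039 + 0.3516 = 0.3477.
Air mass m = 1/cos θ_z = 1/0.3477 = 2.876; τ^m = 0.74^2.876 = 0.4206.
Surface direct beam = 1365 × 0.3477 × 0.4206 = 199.62 W/m².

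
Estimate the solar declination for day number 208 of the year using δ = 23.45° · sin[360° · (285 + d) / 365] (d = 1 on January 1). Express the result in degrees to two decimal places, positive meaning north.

+18.91°

360 × (285 + 208) / 365 = 486.247°; sin(486.247°) = 0.8065.
δ = 23.45 × 0.8065 = 18.912° ≈ +18.91°.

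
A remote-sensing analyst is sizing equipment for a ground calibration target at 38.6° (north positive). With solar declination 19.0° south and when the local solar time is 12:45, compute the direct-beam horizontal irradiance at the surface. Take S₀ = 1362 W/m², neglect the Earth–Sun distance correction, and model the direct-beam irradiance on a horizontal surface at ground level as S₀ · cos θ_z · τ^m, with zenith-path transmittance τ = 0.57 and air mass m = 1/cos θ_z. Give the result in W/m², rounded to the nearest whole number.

242 W/m²

Hour angle H = 15° × (12.75 − 12) = 11.25°.
cos θ_z = sin φ sin δ + cos φ cos δ cos H = (0.6239)(-0.3256) + (0.7815)(0.9455)(0.9808) = 0.5216.
Air mass m = 1/cos θ_z = 1/0.5216 = 1.917; τ^m = 0.57^1.917 = 0.3404.
Surface direct beam = 1362 × 0.5216 × 0.3404 = 241.83 W/m².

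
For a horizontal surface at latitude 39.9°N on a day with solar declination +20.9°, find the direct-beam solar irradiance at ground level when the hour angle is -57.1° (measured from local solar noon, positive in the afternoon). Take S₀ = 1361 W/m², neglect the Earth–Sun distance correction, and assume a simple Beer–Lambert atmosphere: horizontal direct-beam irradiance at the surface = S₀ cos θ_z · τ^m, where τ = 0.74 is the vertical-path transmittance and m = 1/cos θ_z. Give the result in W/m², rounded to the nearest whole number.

517 W/m²

cos θ_z = sin φ sin δ + cos φ cos δ cos H = (0.6414)(0.3567) + (0.7672)(0.9342)(0.5432) = 0.6181.
Air mass m = 1/cos θ_z = 1/0.6181 = 1.618; τ^m = 0.74^1.618 = 0.6144.
Surface direct beam = 1361 × 0.6181 × 0.6144 = 516.85 W/m².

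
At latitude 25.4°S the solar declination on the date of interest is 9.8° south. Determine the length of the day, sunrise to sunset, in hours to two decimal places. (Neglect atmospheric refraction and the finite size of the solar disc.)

−tan φ tan δ = −(-0.4748)(-0.1727) = -0.0820; H_s = arccos(-0.0820) = 94.70°.
Day length = 2 H_s / 15° h⁻¹ = 189.40° / 15 = 12.627 h.

12.63 hours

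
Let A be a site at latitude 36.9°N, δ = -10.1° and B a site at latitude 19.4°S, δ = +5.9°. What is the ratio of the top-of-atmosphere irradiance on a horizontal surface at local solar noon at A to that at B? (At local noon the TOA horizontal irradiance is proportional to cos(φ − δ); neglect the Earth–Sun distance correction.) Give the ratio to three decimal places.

A: cos θ_z = cos(36.9° − (-10.1°)) = 0.6820.
B: cos θ_z = cos(-19.4° − (5.9°)) = 0.9041.
Ratio A/B = 0.6820 / 0.9041 = 0.7543.

0.754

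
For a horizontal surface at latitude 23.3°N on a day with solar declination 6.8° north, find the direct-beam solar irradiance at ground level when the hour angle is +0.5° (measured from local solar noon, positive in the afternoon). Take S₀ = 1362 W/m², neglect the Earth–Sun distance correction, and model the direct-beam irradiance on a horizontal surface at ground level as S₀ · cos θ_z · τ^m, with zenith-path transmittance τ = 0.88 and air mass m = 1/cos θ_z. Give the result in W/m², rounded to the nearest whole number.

cos θ_z = sin(23.3°) sin(6.8°) + cos(23.3°) cos(6.8°) cos(0.50°) = 0.0468 + 0.9120 = 0.9588.
Air mass m = 1/cos θ_z = 1/0.9588 = 1.043; τ^m = 0.88^1.043 = 0.8752.
Surface direct beam = 1362 × 0.9588 × 0.8752 = 1142.91 W/m².

1143 W/m²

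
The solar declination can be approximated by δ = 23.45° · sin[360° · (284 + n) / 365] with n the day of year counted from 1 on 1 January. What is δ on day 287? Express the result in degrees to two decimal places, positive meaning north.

360 × (284 + 287) / 365 = 563.178°; sin(563.178°) = -0.3936.
δ = 23.45 × -0.3936 = -9.230° ≈ -9.23°.

-9.23°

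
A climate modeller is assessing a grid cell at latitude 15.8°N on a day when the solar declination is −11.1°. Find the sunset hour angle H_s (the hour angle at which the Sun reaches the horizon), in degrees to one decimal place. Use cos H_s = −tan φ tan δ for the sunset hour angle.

86.8°

−tan φ tan δ = −(0.2830)(-0.1962) = 0.0555; H_s = arccos(0.0555) = 86.82°.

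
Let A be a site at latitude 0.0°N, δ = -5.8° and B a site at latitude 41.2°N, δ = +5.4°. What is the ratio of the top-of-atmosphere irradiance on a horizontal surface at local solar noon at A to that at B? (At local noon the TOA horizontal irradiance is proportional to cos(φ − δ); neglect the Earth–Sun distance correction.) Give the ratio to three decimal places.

1.227

A: cos θ_z = cos(0.0° − (-5.8°)) = 0.9949.
B: cos θ_z = cos(41.2° − (5.4°)) = 0.8111.
Ratio A/B = 0.9949 / 0.8111 = 1.2266.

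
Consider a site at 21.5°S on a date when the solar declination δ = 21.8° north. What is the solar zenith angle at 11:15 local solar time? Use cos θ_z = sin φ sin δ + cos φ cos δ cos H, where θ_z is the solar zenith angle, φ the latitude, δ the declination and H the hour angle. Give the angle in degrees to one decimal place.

44.7°

Hour angle H = 15° × (11.25 − 12) = -11.25°.
With φ = -21.5°, δ = 21.8°, H = -11.25°: sin φ sin δ = -0.1361, cos φ cos δ cos H = 0.8473, so cos θ_z = 0.7112.
θ_z = arccos(0.7112) = 44.67°.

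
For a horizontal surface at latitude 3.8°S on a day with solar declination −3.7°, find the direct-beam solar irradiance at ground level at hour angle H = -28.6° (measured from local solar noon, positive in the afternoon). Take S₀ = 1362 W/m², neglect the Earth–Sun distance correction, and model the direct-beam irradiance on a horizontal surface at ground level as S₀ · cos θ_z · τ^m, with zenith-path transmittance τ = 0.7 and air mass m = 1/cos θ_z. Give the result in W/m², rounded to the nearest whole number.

With φ = -3.8°, δ = -3.7°, H = -28.60°: sin φ sin δ = 0.0043, cos φ cos δ cos H = 0.8742, so cos θ_z = 0.8785.
Air mass m = 1/cos θ_z = 1/0.8785 = 1.138; τ^m = 0.7^1.138 = 0.6664.
Surface direct beam = 1362 × 0.8785 × 0.6664 = 797.36 W/m².

797 W/m²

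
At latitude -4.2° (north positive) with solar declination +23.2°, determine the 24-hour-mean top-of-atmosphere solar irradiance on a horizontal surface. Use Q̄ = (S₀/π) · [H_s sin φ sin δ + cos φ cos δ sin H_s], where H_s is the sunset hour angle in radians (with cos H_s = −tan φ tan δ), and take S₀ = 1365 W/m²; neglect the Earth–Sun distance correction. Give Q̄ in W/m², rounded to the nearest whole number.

379 W/m²

The sunset hour angle satisfies cos H_s = −tan φ tan δ = 0.0315, giving H_s = 88.19°. In radians, H_s = 1.5392.
H_s sin φ sin δ = 1.5392 × -0.0732 × 0.3939 = -0.0444.
cos φ cos δ sin H_s = 0.9973 × 0.9191 × 0.9995 = 0.9162.
Q̄ = (1365/π) × (-0.0444 + 0.9162) = 434.49 × 0.8718 = 378.79 W/m².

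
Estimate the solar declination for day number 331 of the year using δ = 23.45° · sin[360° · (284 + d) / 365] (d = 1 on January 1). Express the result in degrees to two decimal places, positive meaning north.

-21.52°

360 × (284 + 331) / 365 = 606.575°; sin(606.575°) = -0.9176.
δ = 23.45 × -0.9176 = -21.518° ≈ -21.52°.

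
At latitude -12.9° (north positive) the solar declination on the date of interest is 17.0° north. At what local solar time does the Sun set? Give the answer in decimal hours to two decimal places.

17.73 h

cos H_s = −tan(-12.9°) · tan(17.0°) = 0.0700, so H_s = arccos(0.0700) = 85.99°.
Sunset is at 12 + H_s/15 = 12 + 5.733 = 17.733 h local solar time.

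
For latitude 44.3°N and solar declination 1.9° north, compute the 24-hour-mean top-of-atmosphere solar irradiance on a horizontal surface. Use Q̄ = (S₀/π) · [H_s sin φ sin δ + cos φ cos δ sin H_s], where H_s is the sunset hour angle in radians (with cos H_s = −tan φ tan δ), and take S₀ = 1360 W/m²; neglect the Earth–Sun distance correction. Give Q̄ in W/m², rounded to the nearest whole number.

326 W/m²

The sunset hour angle satisfies cos H_s = −tan φ tan δ = -0.0324, giving H_s = 91.86°. In radians, H_s = 1.6033.
H_s sin φ sin δ = 1.6033 × 0.6984 × 0.0332 = 0.0372.
cos φ cos δ sin H_s = 0.7157 × 0.9995 × 0.9995 = 0.7150.
Q̄ = (1360/π) × (0.0372 + 0.7150) = 432.90 × 0.7522 = 325.63 W/m².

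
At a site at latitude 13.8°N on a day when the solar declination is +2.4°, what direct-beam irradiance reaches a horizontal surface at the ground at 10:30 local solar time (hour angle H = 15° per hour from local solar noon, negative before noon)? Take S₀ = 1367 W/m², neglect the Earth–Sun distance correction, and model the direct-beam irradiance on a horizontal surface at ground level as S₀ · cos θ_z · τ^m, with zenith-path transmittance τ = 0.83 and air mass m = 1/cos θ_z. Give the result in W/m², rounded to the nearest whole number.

Hour angle H = 15° × (10.5 − 12) = -22.50°.
cos θ_z = sin φ sin δ + cos φ cos δ cos H = (0.2385)(0.0419) + (0.9711)(0.9991)(0.9239) = 0.9064.
Air mass m = 1/cos θ_z = 1/0.9064 = 1.103; τ^m = 0.83^1.103 = 0.8142.
Surface direct beam = 1367 × 0.9064 × 0.8142 = 1008.83 W/m².

1009 W/m²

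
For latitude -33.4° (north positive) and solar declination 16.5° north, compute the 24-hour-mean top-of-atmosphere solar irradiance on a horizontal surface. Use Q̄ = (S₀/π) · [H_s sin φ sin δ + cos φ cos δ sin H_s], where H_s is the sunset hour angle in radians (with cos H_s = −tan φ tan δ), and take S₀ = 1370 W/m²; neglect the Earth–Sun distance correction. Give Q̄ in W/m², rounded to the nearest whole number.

249 W/m²

cos H_s = −tan(-33.4°) · tan(16.5°) = 0.1953, so H_s = arccos(0.1953) = 78.74°. In radians, H_s = 1.3743.
H_s sin φ sin δ = 1.3743 × -0.5505 × 0.2840 = -0.2149.
cos φ cos δ sin H_s = 0.8348 × 0.9588 × 0.9808 = 0.7850.
Q̄ = (1370/π) × (-0.2149 + 0.7850) = 436.08 × 0.5701 = 248.61 W/m².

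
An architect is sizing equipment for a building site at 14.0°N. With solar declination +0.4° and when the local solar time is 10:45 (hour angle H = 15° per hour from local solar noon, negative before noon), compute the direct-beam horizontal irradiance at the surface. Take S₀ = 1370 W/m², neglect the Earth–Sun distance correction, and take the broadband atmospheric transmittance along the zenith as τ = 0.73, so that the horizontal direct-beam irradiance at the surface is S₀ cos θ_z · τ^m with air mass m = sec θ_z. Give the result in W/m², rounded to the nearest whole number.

896 W/m²

Hour angle H = 15° × (10.75 − 12) = -18.75°.
cos θ_z = sin φ sin δ + cos φ cos δ cos H = (0.2419)(0.0070) + (0.9703)(1.0000)(0.9469) = 0.9205.
Air mass m = 1/cos θ_z = 1/0.9205 = 1.086; τ^m = 0.73^1.086 = 0.7105.
Surface direct beam = 1370 × 0.9205 × 0.7105 = 896.00 W/m².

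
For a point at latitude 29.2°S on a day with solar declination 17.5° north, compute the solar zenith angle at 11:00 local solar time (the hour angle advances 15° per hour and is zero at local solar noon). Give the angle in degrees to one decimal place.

Hour angle H = 15° × (11 − 12) = -15.00°.
cos θ_z = sin(-29.2°) sin(17.5°) + cos(-29.2°) cos(17.5°) cos(-15.00°) = -0.1467 + 0.8042 = 0.6575.
θ_z = arccos(0.6575) = 48.89°.

48.9°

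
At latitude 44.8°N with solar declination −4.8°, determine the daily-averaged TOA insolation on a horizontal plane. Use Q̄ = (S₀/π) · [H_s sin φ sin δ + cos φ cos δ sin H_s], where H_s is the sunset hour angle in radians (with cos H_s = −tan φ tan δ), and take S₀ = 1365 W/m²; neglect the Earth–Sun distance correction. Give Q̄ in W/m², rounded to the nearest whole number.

268 W/m²

cos H_s = −tan(44.8°) · tan(-4.8°) = 0.0834, so H_s = arccos(0.0834) = 85.22°. In radians, H_s = 1.4874.
H_s sin φ sin δ = 1.4874 × 0.7046 × -0.0837 = -0.0877.
cos φ cos δ sin H_s = 0.7096 × 0.9965 × 0.9965 = 0.7046.
Q̄ = (1365/π) × (-0.0877 + 0.7046) = 434.49 × 0.6169 = 268.04 W/m².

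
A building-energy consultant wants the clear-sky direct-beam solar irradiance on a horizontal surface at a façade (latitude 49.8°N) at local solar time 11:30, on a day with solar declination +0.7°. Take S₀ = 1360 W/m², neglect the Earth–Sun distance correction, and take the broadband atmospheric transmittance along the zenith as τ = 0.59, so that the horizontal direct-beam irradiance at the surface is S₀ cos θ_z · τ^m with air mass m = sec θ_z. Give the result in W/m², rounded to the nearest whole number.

392 W/m²

Hour angle H = 15° × (11.5 − 12) = -7.50°.
cos θ_z = sin φ sin δ + cos φ cos δ cos H = (0.7638)(0.0122) + (0.6455)(0.9999)(0.9914) = 0.6492.
Air mass m = 1/cos θ_z = 1/0.6492 = 1.540; τ^m = 0.59^1.540 = 0.4437.
Surface direct beam = 1360 × 0.6492 × 0.4437 = 391.75 W/m².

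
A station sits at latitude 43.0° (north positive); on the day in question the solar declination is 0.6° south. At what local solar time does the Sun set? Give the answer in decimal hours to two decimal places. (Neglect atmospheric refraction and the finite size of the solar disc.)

17.96 h

The sunset hour angle satisfies cos H_s = −tan φ tan δ = 0.0098, giving H_s = 89.44°.
Sunset is at 12 + H_s/15 = 12 + 5.963 = 17.963 h local solar time.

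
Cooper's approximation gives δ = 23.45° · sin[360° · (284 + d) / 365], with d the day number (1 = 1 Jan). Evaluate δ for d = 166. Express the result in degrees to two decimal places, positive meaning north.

360 × (284 + 166) / 365 = 443.836°; sin(443.836°) = 0.9942.
δ = 23.45 × 0.9942 = 23.314° ≈ +23.31°.

+23.31°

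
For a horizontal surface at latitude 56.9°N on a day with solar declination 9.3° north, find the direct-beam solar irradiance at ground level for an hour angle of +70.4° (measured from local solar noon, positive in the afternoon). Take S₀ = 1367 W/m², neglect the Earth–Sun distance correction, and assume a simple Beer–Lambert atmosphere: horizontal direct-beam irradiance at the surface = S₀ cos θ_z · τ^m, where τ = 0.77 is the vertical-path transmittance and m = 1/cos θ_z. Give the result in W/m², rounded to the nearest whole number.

cos θ_z = sin(56.9°) sin(9.3°) + cos(56.9°) cos(9.3°) cos(70.40°) = 0.1354 + 0.1808 = 0.3162.
Air mass m = 1/cos θ_z = 1/0.3162 = 3.163; τ^m = 0.77^3.163 = 0.4375.
Surface direct beam = 1367 × 0.3162 × 0.4375 = 189.11 W/m².

189 W/m²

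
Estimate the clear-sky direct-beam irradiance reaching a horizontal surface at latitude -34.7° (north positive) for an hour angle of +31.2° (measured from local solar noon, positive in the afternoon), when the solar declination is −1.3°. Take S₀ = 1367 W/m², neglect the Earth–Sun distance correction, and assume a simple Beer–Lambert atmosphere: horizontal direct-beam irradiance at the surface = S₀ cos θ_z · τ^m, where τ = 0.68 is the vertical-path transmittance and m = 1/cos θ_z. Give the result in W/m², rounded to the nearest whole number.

cos θ_z = sin φ sin δ + cos φ cos δ cos H = (-0.5693)(-0.0227) + (0.8221)(0.9997)(0.8554) = 0.7159.
Air mass m = 1/cos θ_z = 1/0.7159 = 1.397; τ^m = 0.68^1.397 = 0.5835.
Surface direct beam = 1367 × 0.7159 × 0.5835 = 571.03 W/m².

571 W/m²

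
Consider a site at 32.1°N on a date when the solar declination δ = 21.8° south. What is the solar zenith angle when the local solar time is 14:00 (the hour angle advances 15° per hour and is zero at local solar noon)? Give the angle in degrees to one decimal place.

61.1°

Hour angle H = 15° × (14 − 12) = 30.00°.
cos θ_z = sin φ sin δ + cos φ cos δ cos H = (0.5314)(-0.3714) + (0.8471)(0.9285)(0.8660) = 0.4838.
θ_z = arccos(0.4838) = 61.07°.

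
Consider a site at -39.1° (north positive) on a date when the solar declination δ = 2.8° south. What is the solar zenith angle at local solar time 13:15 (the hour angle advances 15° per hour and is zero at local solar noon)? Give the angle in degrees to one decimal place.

40.1°

Hour angle H = 15° × (13.25 − 12) = 18.75°.
cos θ_z = sin(-39.1°) sin(-2.8°) + cos(-39.1°) cos(-2.8°) cos(18.75°) = 0.0308 + 0.7340 = 0.7648.
θ_z = arccos(0.7648) = 40.11°.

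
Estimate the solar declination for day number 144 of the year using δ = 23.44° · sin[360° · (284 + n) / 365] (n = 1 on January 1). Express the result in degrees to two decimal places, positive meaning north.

360 × (284 + 144) / 365 = 422.137°; sin(422.137°) = 0.8841.
δ = 23.44 × 0.8841 = 20.723° ≈ +20.72°.

+20.72°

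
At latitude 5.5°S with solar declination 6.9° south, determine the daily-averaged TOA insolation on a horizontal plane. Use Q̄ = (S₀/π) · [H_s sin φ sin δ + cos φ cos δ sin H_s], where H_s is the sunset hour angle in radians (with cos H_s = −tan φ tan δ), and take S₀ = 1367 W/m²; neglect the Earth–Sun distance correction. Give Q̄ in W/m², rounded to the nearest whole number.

The sunset hour angle satisfies cos H_s = −tan φ tan δ = -0.0117, giving H_s = 90.67°. In radians, H_s = 1.5825.
H_s sin φ sin δ = 1.5825 × -0.0958 × -0.1201 = 0.0182.
cos φ cos δ sin H_s = 0.9954 × 0.9928 × 0.9999 = 0.9881.
Q̄ = (1367/π) × (0.0182 + 0.9881) = 435.13 × 1.0063 = 437.87 W/m².

438 W/m²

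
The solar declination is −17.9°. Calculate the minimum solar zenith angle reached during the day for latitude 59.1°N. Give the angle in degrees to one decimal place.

At local solar noon the hour angle is zero, so the zenith angle is |φ − δ| = |59.1° − (-17.9°)| = 77.0°.

77.0°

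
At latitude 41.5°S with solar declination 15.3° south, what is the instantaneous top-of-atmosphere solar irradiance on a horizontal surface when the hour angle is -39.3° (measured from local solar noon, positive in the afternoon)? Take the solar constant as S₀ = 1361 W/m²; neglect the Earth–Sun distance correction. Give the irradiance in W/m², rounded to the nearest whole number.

cos θ_z = sin φ sin δ + cos φ cos δ cos H = (-0.6626)(-0.2639) + (0.7490)(0.9646)(0.7738) = 0.7339.
Top-of-atmosphere irradiance = S₀ cos θ_z = 1361 × 0.7339 = 998.84 W/m².

999 W/m²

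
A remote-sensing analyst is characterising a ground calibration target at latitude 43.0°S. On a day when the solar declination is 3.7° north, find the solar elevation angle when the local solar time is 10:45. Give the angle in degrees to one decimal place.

Hour angle H = 15° × (10.75 − 12) = -18.75°.
With φ = -43.0°, δ = 3.7°, H = -18.75°: sin φ sin δ = -0.0440, cos φ cos δ cos H = 0.6911, so cos θ_z = 0.6471.
θ_z = arccos(0.6471) = 49.68°, so the elevation is 90° − 49.68° = 40.32°.

40.3°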